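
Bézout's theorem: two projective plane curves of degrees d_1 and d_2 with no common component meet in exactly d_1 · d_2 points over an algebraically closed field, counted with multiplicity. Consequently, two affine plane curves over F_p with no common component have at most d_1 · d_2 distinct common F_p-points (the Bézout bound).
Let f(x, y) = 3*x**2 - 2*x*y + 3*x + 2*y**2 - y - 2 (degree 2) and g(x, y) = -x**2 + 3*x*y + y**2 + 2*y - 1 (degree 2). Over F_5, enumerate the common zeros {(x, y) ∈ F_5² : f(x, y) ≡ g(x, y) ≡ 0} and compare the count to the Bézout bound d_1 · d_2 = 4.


Common zeros: ∅; count = 0; Bézout bound = 4.

deg(f) = 2, deg(g) = 2, so Bézout bound = 4.
Scan x ∈ F_5. For each x, list the y ∈ F_5 with f(x, y) ≡ 0 and those with g(x, y) ≡ 0 (mod 5); the common zeros in that column are the intersection.
  x = 0: f ≡ 0 at y ∈ ∅; g ≡ 0 at y ∈ ∅; common: ∅.
  x = 1: f ≡ 0 at y ∈ ∅; g ≡ 0 at y ∈ ∅; common: ∅.
  x = 2: f ≡ 0 at y ∈ ∅; g ≡ 0 at y ∈ {0, 2}; common: ∅.
  x = 3: f ≡ 0 at y ∈ ∅; g ≡ 0 at y ∈ {0, 4}; common: ∅.
  x = 4: f ≡ 0 at y ∈ ∅; g ≡ 0 at y ∈ {2, 4}; common: ∅.
Collecting: common zeros = ∅, so the count is 0.
Comparison with the Bézout bound: 0 ≤ 4 = deg(f)·deg(g), as expected for curves with no common component (the affine F_5-count falls short of the bound because intersections may lie at infinity, over extension fields, or carry multiplicity).


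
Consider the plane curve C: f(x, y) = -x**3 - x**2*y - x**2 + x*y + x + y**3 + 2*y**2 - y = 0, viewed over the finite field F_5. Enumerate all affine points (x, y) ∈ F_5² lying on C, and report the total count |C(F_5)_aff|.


Affine F_5-points: {(0, 0), (2, 0), (2, 1), (2, 2), (3, 4), (4, 3)}; count = 6.

For each of the 25 pairs (x, y) ∈ F_5², evaluate f(x, y) mod 5. Record the zeros.
  x = 0: [0↦0, 1↦2, 2↦4, 3↦2, 4↦2]  zeros at y ∈ {0}
  x = 1: [0↦4, 1↦1, 2↦3, 3↦1, 4↦1]  zeros at y ∈ ∅
  x = 2: [0↦0, 1↦0, 2↦0, 3↦1, 4↦4]  zeros at y ∈ {0, 1, 2}
  x = 3: [0↦2, 1↦3, 2↦4, 3↦1, 4↦0]  zeros at y ∈ {4}
  x = 4: [0↦4, 1↦4, 2↦4, 3↦0, 4↦3]  zeros at y ∈ {3}
Collecting zeros: affine points = {(0, 0), (2, 0), (2, 1), (2, 2), (3, 4), (4, 3)}.
Total count |C(F_5)_aff| = 6.


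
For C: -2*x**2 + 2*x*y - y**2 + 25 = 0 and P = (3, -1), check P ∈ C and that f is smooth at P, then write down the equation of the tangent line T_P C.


Tangent line at P: -14*x + 8*y + 50 = 0.

Step 1: f(3, -1) = 0, so P lies on C.
Step 2: partial derivatives
  f_x(x, y) = -4*x + 2*y, f_y(x, y) = 2*x - 2*y.
  f_x(P) = -14, f_y(P) = 8 (gradient nonzero, so P is smooth).
Step 3: tangent line at P: -14·(x − 3) + 8·(y − -1) = 0.
Expanding: -14*x + 8*y + 50 = 0.


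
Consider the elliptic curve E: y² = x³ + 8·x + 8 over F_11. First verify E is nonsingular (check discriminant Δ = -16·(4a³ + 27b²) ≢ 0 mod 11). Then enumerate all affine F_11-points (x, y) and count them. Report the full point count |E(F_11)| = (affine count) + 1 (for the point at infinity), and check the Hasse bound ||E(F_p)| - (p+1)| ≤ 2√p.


Affine points = {(3, 2), (3, 9), (4, 4), (4, 7), (7, 0), (8, 1), (8, 10)}; affine count = 7; |E(F_11)| = 8.

Discriminant check: Δ ∝ 4a³ + 27b² = 4·8³ + 27·8² = 4·512 + 27·64 ≡ 3 (mod 11). Nonzero ⇒ E is nonsingular.
For each x ∈ F_11, compute rhs = x³ + 8·x + 8 mod 11, then count y ∈ F_11 with y² ≡ rhs.
  x = 0: rhs = 8, matching y values: none (0 points).
  x = 1: rhs = 6, matching y values: none (0 points).
  x = 2: rhs = 10, matching y values: none (0 points).
  x = 3: rhs = 4, matching y values: 2, 9 (2 points).
  x = 4: rhs = 5, matching y values: 4, 7 (2 points).
  x = 5: rhs = 8, matching y values: none (0 points).
  x = 6: rhs = 8, matching y values: none (0 points).
  x = 7: rhs = 0, matching y values: 0 (1 points).
  x = 8: rhs = 1, matching y values: 1, 10 (2 points).
  x = 9: rhs = 6, matching y values: none (0 points).
  x = 10: rhs = 10, matching y values: none (0 points).
Total affine count: 7.
Full point count |E(F_11)| = 7 + 1 = 8.
Hasse bound: |8 − (11+1)| = |-4| = 4 ≤ 2√11 ≈ 6.6332 ✓.


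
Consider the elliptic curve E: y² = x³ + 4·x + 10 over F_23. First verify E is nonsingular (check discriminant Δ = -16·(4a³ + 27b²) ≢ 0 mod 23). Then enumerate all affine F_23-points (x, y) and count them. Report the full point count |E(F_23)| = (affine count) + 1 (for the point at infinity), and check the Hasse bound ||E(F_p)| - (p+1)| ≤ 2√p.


Affine points = {(2, 7), (2, 16), (3, 7), (3, 16), (7, 6), (7, 17), (8, 5), (8, 18), (9, 4), (9, 19), (14, 2), (14, 21), (15, 8), (15, 15), (17, 0), (18, 7), (18, 16)}; affine count = 17; |E(F_23)| = 18.

Discriminant check: Δ ∝ 4a³ + 27b² = 4·4³ + 27·10² = 4·64 + 27·100 ≡ 12 (mod 23). Nonzero ⇒ E is nonsingular.
For each x ∈ F_23, compute rhs = x³ + 4·x + 10 mod 23, then count y ∈ F_23 with y² ≡ rhs.
  x = 0: rhs = 10, matching y values: none (0 points).
  x = 1: rhs = 15, matching y values: none (0 points).
  x = 2: rhs = 3, matching y values: 7, 16 (2 points).
  x = 3: rhs = 3, matching y values: 7, 16 (2 points).
  x = 4: rhs = 21, matching y values: none (0 points).
  x = 5: rhs = 17, matching y values: none (0 points).
  x = 6: rhs = 20, matching y values: none (0 points).
  x = 7: rhs = 13, matching y values: 6, 17 (2 points).
  x = 8: rhs = 2, matching y values: 5, 18 (2 points).
  x = 9: rhs = 16, matching y values: 4, 19 (2 points).
  x = 10: rhs = 15, matching y values: none (0 points).
  x = 11: rhs = 5, matching y values: none (0 points).
  x = 12: rhs = 15, matching y values: none (0 points).
  x = 13: rhs = 5, matching y values: none (0 points).
  x = 14: rhs = 4, matching y values: 2, 21 (2 points).
  x = 15: rhs = 18, matching y values: 8, 15 (2 points).
  x = 16: rhs = 7, matching y values: none (0 points).
  x = 17: rhs = 0, matching y values: 0 (1 points).
  x = 18: rhs = 3, matching y values: 7, 16 (2 points).
  x = 19: rhs = 22, matching y values: none (0 points).
  x = 20: rhs = 17, matching y values: none (0 points).
  x = 21: rhs = 17, matching y values: none (0 points).
  x = 22: rhs = 5, matching y values: none (0 points).
Total affine count: 17.
Full point count |E(F_23)| = 17 + 1 = 18.
Hasse bound: |18 − (23+1)| = |-6| = 6 ≤ 2√23 ≈ 9.5917 ✓.


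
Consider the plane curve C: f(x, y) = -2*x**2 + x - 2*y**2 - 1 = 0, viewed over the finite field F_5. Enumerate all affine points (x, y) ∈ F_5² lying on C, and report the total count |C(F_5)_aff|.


Affine F_5-points: {(1, 2), (1, 3), (2, 2), (2, 3)}; count = 4.

For each of the 25 pairs (x, y) ∈ F_5², evaluate f(x, y) mod 5. Record the zeros.
  x = 0: [0↦4, 1↦2, 2↦1, 3↦1, 4↦2]  zeros at y ∈ ∅
  x = 1: [0↦3, 1↦1, 2↦0, 3↦0, 4↦1]  zeros at y ∈ {2, 3}
  x = 2: [0↦3, 1↦1, 2↦0, 3↦0, 4↦1]  zeros at y ∈ {2, 3}
  x = 3: [0↦4, 1↦2, 2↦1, 3↦1, 4↦2]  zeros at y ∈ ∅
  x = 4: [0↦1, 1↦4, 2↦3, 3↦3, 4↦4]  zeros at y ∈ ∅
Collecting zeros: affine points = {(1, 2), (1, 3), (2, 2), (2, 3)}.
Total count |C(F_5)_aff| = 4.


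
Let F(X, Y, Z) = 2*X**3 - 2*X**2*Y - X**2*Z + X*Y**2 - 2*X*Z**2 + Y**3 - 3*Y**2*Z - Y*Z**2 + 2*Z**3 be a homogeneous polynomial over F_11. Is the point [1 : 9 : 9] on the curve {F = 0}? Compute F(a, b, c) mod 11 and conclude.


F(1,9,9) ≡ 1 (mod 11); P is NOT on the curve.

Evaluate F(1, 9, 9) term-by-term (mod 11).
  2*X**3 ↦ 2·1·1·1 = 2
  -2*X**2*Y ↦ -2·1·9·1 = -18
  -X**2*Z ↦ -1·1·1·9 = -9
  X*Y**2 ↦ 1·1·81·1 = 81
  -2*X*Z**2 ↦ -2·1·1·81 = -162
  Y**3 ↦ 1·1·729·1 = 729
  -3*Y**2*Z ↦ -3·1·81·9 = -2187
  -Y*Z**2 ↦ -1·1·9·81 = -729
  2*Z**3 ↦ 2·1·1·729 = 1458
Sum: F(1, 9, 9) = (2) + (-18) + (-9) + (81) + (-162) + (729) + (-2187) + (-729) + (1458) = -835.
Reducing mod 11: -835 ≡ 1 (mod 11).
Since F(a, b, c) ≡ 1 ≠ 0 (mod 11), P does NOT lie on the curve.


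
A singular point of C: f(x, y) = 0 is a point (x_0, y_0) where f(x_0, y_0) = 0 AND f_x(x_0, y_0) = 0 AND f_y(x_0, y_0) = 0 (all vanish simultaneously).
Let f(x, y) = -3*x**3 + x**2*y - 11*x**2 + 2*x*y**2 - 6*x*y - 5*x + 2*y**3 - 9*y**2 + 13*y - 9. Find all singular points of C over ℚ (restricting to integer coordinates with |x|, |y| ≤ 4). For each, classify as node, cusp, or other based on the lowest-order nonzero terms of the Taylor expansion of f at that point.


Singular points: {(-1, 2)}; classification: cusp.

Compute partial derivatives:
  f_x = -9*x**2 + 2*x*y - 22*x + 2*y**2 - 6*y - 5.
  f_y = x**2 + 4*x*y - 6*x + 6*y**2 - 18*y + 13.
Scan x_0 ∈ {−4, ..., 4}. For each x_0, f_y(x_0, y) is a polynomial in y; find its integer roots y ∈ {−4, ..., 4}, then test f_x and f at those candidates.
  x = -4: f_y(-4, y) = 6*y**2 - 34*y + 53; no integer root y with |y| ≤ 4.
  x = -3: f_y(-3, y) = 6*y**2 - 30*y + 40; no integer root y with |y| ≤ 4.
  x = -2: f_y(-2, y) = 6*y**2 - 26*y + 29; no integer root y with |y| ≤ 4.
  x = -1: f_y(-1, y) = 6*y**2 - 22*y + 20; vanishes at y ∈ {2}. (-1, 2): f_x = 0, f = 0 — SINGULAR.
  x = 0: f_y(0, y) = 6*y**2 - 18*y + 13; no integer root y with |y| ≤ 4.
  x = 1: f_y(1, y) = 6*y**2 - 14*y + 8; vanishes at y ∈ {1}. (1, 1): f_x = -38 ≠ 0.
  x = 2: f_y(2, y) = 6*y**2 - 10*y + 5; no integer root y with |y| ≤ 4.
  x = 3: f_y(3, y) = 6*y**2 - 6*y + 4; no integer root y with |y| ≤ 4.
  x = 4: f_y(4, y) = 6*y**2 - 2*y + 5; no integer root y with |y| ≤ 4.
Only singular point on the grid: (-1, 2).
Classify: substitute x = -1 + u, y = 2 + v and expand: f = -3*u**3 + u**2*v + 2*u*v**2 + 2*v**3 + v**2.
No constant or linear terms (consistent with a singular point). Quadratic part: v**2. Cubic part: -3*u**3 + u**2*v + 2*u*v**2 + 2*v**3.
The quadratic part v**2 is a perfect square, so there is a single (double) tangent line v = 0, i.e. y = 2. Restricting the cubic part to that line (v = 0) leaves -3*u**3 ≠ 0, so f is not divisible by v and the branch is v² ≈ 3*u**3 to lowest order — this is a cusp.
Classification: cusp.


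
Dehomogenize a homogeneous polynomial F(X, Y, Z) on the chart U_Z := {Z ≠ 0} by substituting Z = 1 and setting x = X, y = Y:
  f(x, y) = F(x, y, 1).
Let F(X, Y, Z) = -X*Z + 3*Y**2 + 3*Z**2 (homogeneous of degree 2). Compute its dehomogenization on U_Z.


f(x, y) = -x + 3*y**2 + 3

On U_Z we set Z = 1. Each monomial c·X^i·Y^j·Z^k in F becomes c·x^i·y^j·1^k = c·x^i·y^j.
Substituting Z = 1: F(X, Y, 1) = -x + 3*y**2 + 3.
Note: deg(f) ≤ deg(F) = 2; strict inequality happens when F is divisible by Z (lost terms).


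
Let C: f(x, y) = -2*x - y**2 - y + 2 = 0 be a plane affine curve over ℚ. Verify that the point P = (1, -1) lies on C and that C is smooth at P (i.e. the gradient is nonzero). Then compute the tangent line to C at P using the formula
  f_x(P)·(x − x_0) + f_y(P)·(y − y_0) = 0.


Tangent line at P: -2*x + y + 3 = 0.

Step 1: f(1, -1) = 0, so P lies on C.
Step 2: partial derivatives
  f_x(x, y) = -2, f_y(x, y) = -2*y - 1.
  f_x(P) = -2, f_y(P) = 1 (gradient nonzero, so P is smooth).
Step 3: tangent line at P: -2·(x − 1) + 1·(y − -1) = 0.
Expanding: -2*x + y + 3 = 0.


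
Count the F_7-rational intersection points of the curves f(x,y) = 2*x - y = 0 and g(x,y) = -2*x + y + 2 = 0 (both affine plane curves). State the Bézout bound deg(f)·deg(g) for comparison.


Common zeros: ∅; count = 0; Bézout bound = 1.

deg(f) = 1, deg(g) = 1, so Bézout bound = 1.
Scan x ∈ F_7. For each x, list the y ∈ F_7 with f(x, y) ≡ 0 and those with g(x, y) ≡ 0 (mod 7); the common zeros in that column are the intersection.
  x = 0: f ≡ 0 at y ∈ {0}; g ≡ 0 at y ∈ {5}; common: ∅.
  x = 1: f ≡ 0 at y ∈ {2}; g ≡ 0 at y ∈ {0}; common: ∅.
  x = 2: f ≡ 0 at y ∈ {4}; g ≡ 0 at y ∈ {2}; common: ∅.
  x = 3: f ≡ 0 at y ∈ {6}; g ≡ 0 at y ∈ {4}; common: ∅.
  x = 4: f ≡ 0 at y ∈ {1}; g ≡ 0 at y ∈ {6}; common: ∅.
  x = 5: f ≡ 0 at y ∈ {3}; g ≡ 0 at y ∈ {1}; common: ∅.
  x = 6: f ≡ 0 at y ∈ {5}; g ≡ 0 at y ∈ {3}; common: ∅.
Collecting: common zeros = ∅, so the count is 0.
Comparison with the Bézout bound: 0 ≤ 1 = deg(f)·deg(g), as expected for curves with no common component (the affine F_7-count falls short of the bound because intersections may lie at infinity, over extension fields, or carry multiplicity).


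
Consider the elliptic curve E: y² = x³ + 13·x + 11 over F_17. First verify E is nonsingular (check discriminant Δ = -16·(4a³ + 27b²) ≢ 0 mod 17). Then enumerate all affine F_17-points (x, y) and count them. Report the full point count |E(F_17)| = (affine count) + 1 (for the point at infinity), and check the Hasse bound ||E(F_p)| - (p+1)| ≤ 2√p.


Affine points = {(1, 5), (1, 12), (3, 3), (3, 14), (4, 5), (4, 12), (6, 4), (6, 13), (8, 7), (8, 10), (10, 6), (10, 11), (12, 5), (12, 12), (14, 8), (14, 9)}; affine count = 16; |E(F_17)| = 17.

Discriminant check: Δ ∝ 4a³ + 27b² = 4·13³ + 27·11² = 4·2197 + 27·121 ≡ 2 (mod 17). Nonzero ⇒ E is nonsingular.
For each x ∈ F_17, compute rhs = x³ + 13·x + 11 mod 17, then count y ∈ F_17 with y² ≡ rhs.
  x = 0: rhs = 11, matching y values: none (0 points).
  x = 1: rhs = 8, matching y values: 5, 12 (2 points).
  x = 2: rhs = 11, matching y values: none (0 points).
  x = 3: rhs = 9, matching y values: 3, 14 (2 points).
  x = 4: rhs = 8, matching y values: 5, 12 (2 points).
  x = 5: rhs = 14, matching y values: none (0 points).
  x = 6: rhs = 16, matching y values: 4, 13 (2 points).
  x = 7: rhs = 3, matching y values: none (0 points).
  x = 8: rhs = 15, matching y values: 7, 10 (2 points).
  x = 9: rhs = 7, matching y values: none (0 points).
  x = 10: rhs = 2, matching y values: 6, 11 (2 points).
  x = 11: rhs = 6, matching y values: none (0 points).
  x = 12: rhs = 8, matching y values: 5, 12 (2 points).
  x = 13: rhs = 14, matching y values: none (0 points).
  x = 14: rhs = 13, matching y values: 8, 9 (2 points).
  x = 15: rhs = 11, matching y values: none (0 points).
  x = 16: rhs = 14, matching y values: none (0 points).
Total affine count: 16.
Full point count |E(F_17)| = 16 + 1 = 17.
Hasse bound: |17 − (17+1)| = |-1| = 1 ≤ 2√17 ≈ 8.2462 ✓.


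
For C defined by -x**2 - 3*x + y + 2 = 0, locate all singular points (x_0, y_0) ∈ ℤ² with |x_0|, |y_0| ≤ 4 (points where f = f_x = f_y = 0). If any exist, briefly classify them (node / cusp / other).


No singular points in the scanned grid; C is smooth there.

Compute partial derivatives:
  f_x = -2*x - 3.
  f_y = 1.
f_y = 1 is a nonzero constant, so f_y never vanishes: no point (x, y) can satisfy f = f_x = f_y = 0. In particular no (x, y) ∈ {−4, ..., 4}² is singular; the curve is smooth.


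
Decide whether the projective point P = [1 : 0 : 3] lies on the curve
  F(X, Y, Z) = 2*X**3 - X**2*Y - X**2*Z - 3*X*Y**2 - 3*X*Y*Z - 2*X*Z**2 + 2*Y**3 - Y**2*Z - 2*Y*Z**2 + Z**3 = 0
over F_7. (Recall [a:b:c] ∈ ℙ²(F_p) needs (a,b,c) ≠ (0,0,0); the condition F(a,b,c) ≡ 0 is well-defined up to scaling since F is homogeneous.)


F(1,0,3) ≡ 1 (mod 7); P is NOT on the curve.

Evaluate F(1, 0, 3) term-by-term (mod 7).
  2*X**3 ↦ 2·1·1·1 = 2
  -X**2*Y ↦ -1·1·0·1 = 0
  -X**2*Z ↦ -1·1·1·3 = -3
  -3*X*Y**2 ↦ -3·1·0·1 = 0
  -3*X*Y*Z ↦ -3·1·0·3 = 0
  -2*X*Z**2 ↦ -2·1·1·9 = -18
  2*Y**3 ↦ 2·1·0·1 = 0
  -Y**2*Z ↦ -1·1·0·3 = 0
  -2*Y*Z**2 ↦ -2·1·0·9 = 0
  Z**3 ↦ 1·1·1·27 = 27
Sum: F(1, 0, 3) = (2) + (0) + (-3) + (0) + (0) + (-18) + (0) + (0) + (0) + (27) = 8.
Reducing mod 7: 8 ≡ 1 (mod 7).
Since F(a, b, c) ≡ 1 ≠ 0 (mod 7), P does NOT lie on the curve.


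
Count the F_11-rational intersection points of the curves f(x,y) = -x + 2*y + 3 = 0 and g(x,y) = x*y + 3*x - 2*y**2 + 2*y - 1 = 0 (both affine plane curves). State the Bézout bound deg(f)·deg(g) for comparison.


Common zeros: ∅; count = 0; Bézout bound = 2.

deg(f) = 1, deg(g) = 2, so Bézout bound = 2.
Scan x ∈ F_11. For each x, list the y ∈ F_11 with f(x, y) ≡ 0 and those with g(x, y) ≡ 0 (mod 11); the common zeros in that column are the intersection.
  x = 0: f ≡ 0 at y ∈ {4}; g ≡ 0 at y ∈ ∅; common: ∅.
  x = 1: f ≡ 0 at y ∈ {10}; g ≡ 0 at y ∈ {2, 5}; common: ∅.
  x = 2: f ≡ 0 at y ∈ {5}; g ≡ 0 at y ∈ {4, 9}; common: ∅.
  x = 3: f ≡ 0 at y ∈ {0}; g ≡ 0 at y ∈ {1, 7}; common: ∅.
  x = 4: f ≡ 0 at y ∈ {6}; g ≡ 0 at y ∈ {0, 3}; common: ∅.
  x = 5: f ≡ 0 at y ∈ {1}; g ≡ 0 at y ∈ ∅; common: ∅.
  x = 6: f ≡ 0 at y ∈ {7}; g ≡ 0 at y ∈ ∅; common: ∅.
  x = 7: f ≡ 0 at y ∈ {2}; g ≡ 0 at y ∈ ∅; common: ∅.
  x = 8: f ≡ 0 at y ∈ {8}; g ≡ 0 at y ∈ {6, 10}; common: ∅.
  x = 9: f ≡ 0 at y ∈ {3}; g ≡ 0 at y ∈ ∅; common: ∅.
  x = 10: f ≡ 0 at y ∈ {9}; g ≡ 0 at y ∈ ∅; common: ∅.
Collecting: common zeros = ∅, so the count is 0.
Comparison with the Bézout bound: 0 ≤ 2 = deg(f)·deg(g), as expected for curves with no common component (the affine F_11-count falls short of the bound because intersections may lie at infinity, over extension fields, or carry multiplicity).


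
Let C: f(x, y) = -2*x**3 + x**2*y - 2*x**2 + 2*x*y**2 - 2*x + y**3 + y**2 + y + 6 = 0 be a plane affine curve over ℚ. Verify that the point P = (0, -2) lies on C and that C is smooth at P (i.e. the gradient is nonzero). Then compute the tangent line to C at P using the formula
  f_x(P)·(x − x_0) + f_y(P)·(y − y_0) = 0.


Tangent line at P: 6*x + 9*y + 18 = 0.

Step 1: f(0, -2) = 0, so P lies on C.
Step 2: partial derivatives
  f_x(x, y) = -6*x**2 + 2*x*y - 4*x + 2*y**2 - 2, f_y(x, y) = x**2 + 4*x*y + 3*y**2 + 2*y + 1.
  f_x(P) = 6, f_y(P) = 9 (gradient nonzero, so P is smooth).
Step 3: tangent line at P: 6·(x − 0) + 9·(y − -2) = 0.
Expanding: 6*x + 9*y + 18 = 0.


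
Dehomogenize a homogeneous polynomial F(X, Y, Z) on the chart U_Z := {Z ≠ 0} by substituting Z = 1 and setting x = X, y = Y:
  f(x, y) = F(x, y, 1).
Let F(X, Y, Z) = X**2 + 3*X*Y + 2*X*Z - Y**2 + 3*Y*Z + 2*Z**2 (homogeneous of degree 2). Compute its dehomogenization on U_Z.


f(x, y) = x**2 + 3*x*y + 2*x - y**2 + 3*y + 2

On U_Z we set Z = 1. Each monomial c·X^i·Y^j·Z^k in F becomes c·x^i·y^j·1^k = c·x^i·y^j.
Substituting Z = 1: F(X, Y, 1) = x**2 + 3*x*y + 2*x - y**2 + 3*y + 2.
Note: deg(f) ≤ deg(F) = 2; strict inequality happens when F is divisible by Z (lost terms).


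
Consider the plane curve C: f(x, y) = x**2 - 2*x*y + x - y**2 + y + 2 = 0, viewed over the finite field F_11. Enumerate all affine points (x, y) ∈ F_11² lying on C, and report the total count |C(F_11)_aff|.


Affine F_11-points: {(0, 2), (0, 10), (3, 2), (3, 4), (4, 0), (4, 4), (5, 1), (6, 0), (7, 1), (7, 8), (8, 8), (8, 10)}; count = 12.

For each of the 121 pairs (x, y) ∈ F_11², evaluate f(x, y) mod 11. Record the zeros.
  x = 0: [0↦2, 1↦2, 2↦0, 3↦7, 4↦1, 5↦4, 6↦5, 7↦4, 8↦1, 9↦7, 10↦0]  zeros at y ∈ {2, 10}
  x = 1: [0↦4, 1↦2, 2↦9, 3↦3, 4↦6, 5↦7, 6↦6, 7↦3, 8↦9, 9↦2, 10↦4]  zeros at y ∈ ∅
  x = 2: [0↦8, 1↦4, 2↦9, 3↦1, 4↦2, 5↦1, 6↦9, 7↦4, 8↦8, 9↦10, 10↦10]  zeros at y ∈ ∅
  x = 3: [0↦3, 1↦8, 2↦0, 3↦1, 4↦0, 5↦8, 6↦3, 7↦7, 8↦9, 9↦9, 10↦7]  zeros at y ∈ {2, 4}
  x = 4: [0↦0, 1↦3, 2↦4, 3↦3, 4↦0, 5↦6, 6↦10, 7↦1, 8↦1, 9↦10, 10↦6]  zeros at y ∈ {0, 4}
  x = 5: [0↦10, 1↦0, 2↦10, 3↦7, 4↦2, 5↦6, 6↦8, 7↦8, 8↦6, 9↦2, 10↦7]  zeros at y ∈ {1}
  x = 6: [0↦0, 1↦10, 2↦7, 3↦2, 4↦6, 5↦8, 6↦8, 7↦6, 8↦2, 9↦7, 10↦10]  zeros at y ∈ {0}
  x = 7: [0↦3, 1↦0, 2↦6, 3↦10, 4↦1, 5↦1, 6↦10, 7↦6, 8↦0, 9↦3, 10↦4]  zeros at y ∈ {1, 8}
  x = 8: [0↦8, 1↦3, 2↦7, 3↦9, 4↦9, 5↦7, 6↦3, 7↦8, 8↦0, 9↦1, 10↦0]  zeros at y ∈ {8, 10}
  x = 9: [0↦4, 1↦8, 2↦10, 3↦10, 4↦8, 5↦4, 6↦9, 7↦1, 8↦2, 9↦1, 10↦9]  zeros at y ∈ ∅
  x = 10: [0↦2, 1↦4, 2↦4, 3↦2, 4↦9, 5↦3, 6↦6, 7↦7, 8↦6, 9↦3, 10↦9]  zeros at y ∈ ∅
Collecting zeros: affine points = {(0, 2), (0, 10), (3, 2), (3, 4), (4, 0), (4, 4), (5, 1), (6, 0), (7, 1), (7, 8), (8, 8), (8, 10)}.
Total count |C(F_11)_aff| = 12.


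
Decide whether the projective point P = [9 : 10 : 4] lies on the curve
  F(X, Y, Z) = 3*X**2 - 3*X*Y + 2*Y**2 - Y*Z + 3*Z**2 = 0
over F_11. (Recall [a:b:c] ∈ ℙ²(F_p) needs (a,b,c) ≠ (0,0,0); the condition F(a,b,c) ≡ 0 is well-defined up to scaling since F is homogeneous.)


F(9,10,4) ≡ 5 (mod 11); P is NOT on the curve.

Evaluate F(9, 10, 4) term-by-term (mod 11).
  3*X**2 ↦ 3·81·1·1 = 243
  -3*X*Y ↦ -3·9·10·1 = -270
  2*Y**2 ↦ 2·1·100·1 = 200
  -Y*Z ↦ -1·1·10·4 = -40
  3*Z**2 ↦ 3·1·1·16 = 48
Sum: F(9, 10, 4) = (243) + (-270) + (200) + (-40) + (48) = 181.
Reducing mod 11: 181 ≡ 5 (mod 11).
Since F(a, b, c) ≡ 5 ≠ 0 (mod 11), P does NOT lie on the curve.


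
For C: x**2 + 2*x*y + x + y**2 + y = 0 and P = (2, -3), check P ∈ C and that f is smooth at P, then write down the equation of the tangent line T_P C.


Tangent line at P: -x - y - 1 = 0.

Step 1: f(2, -3) = 0, so P lies on C.
Step 2: partial derivatives
  f_x(x, y) = 2*x + 2*y + 1, f_y(x, y) = 2*x + 2*y + 1.
  f_x(P) = -1, f_y(P) = -1 (gradient nonzero, so P is smooth).
Step 3: tangent line at P: -1·(x − 2) + -1·(y − -3) = 0.
Expanding: -x - y - 1 = 0.


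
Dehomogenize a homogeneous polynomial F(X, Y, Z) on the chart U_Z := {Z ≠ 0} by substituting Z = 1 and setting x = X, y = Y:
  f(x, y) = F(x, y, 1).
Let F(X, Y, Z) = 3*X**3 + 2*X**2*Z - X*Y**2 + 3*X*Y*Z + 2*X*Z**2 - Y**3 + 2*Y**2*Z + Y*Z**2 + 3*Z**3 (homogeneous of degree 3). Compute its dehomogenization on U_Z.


f(x, y) = 3*x**3 + 2*x**2 - x*y**2 + 3*x*y + 2*x - y**3 + 2*y**2 + y + 3

On U_Z we set Z = 1. Each monomial c·X^i·Y^j·Z^k in F becomes c·x^i·y^j·1^k = c·x^i·y^j.
Substituting Z = 1: F(X, Y, 1) = 3*x**3 + 2*x**2 - x*y**2 + 3*x*y + 2*x - y**3 + 2*y**2 + y + 3.
Note: deg(f) ≤ deg(F) = 3; strict inequality happens when F is divisible by Z (lost terms).


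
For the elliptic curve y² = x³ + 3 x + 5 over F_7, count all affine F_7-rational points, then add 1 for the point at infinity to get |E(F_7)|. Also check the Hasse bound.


Affine points = {(1, 3), (1, 4), (4, 2), (4, 5), (6, 1), (6, 6)}; affine count = 6; |E(F_7)| = 7.

Discriminant check: Δ ∝ 4a³ + 27b² = 4·3³ + 27·5² = 4·27 + 27·25 ≡ 6 (mod 7). Nonzero ⇒ E is nonsingular.
For each x ∈ F_7, compute rhs = x³ + 3·x + 5 mod 7, then count y ∈ F_7 with y² ≡ rhs.
  x = 0: rhs = 5, matching y values: none (0 points).
  x = 1: rhs = 2, matching y values: 3, 4 (2 points).
  x = 2: rhs = 5, matching y values: none (0 points).
  x = 3: rhs = 6, matching y values: none (0 points).
  x = 4: rhs = 4, matching y values: 2, 5 (2 points).
  x = 5: rhs = 5, matching y values: none (0 points).
  x = 6: rhs = 1, matching y values: 1, 6 (2 points).
Total affine count: 6.
Full point count |E(F_7)| = 6 + 1 = 7.
Hasse bound: |7 − (7+1)| = |-1| = 1 ≤ 2√7 ≈ 5.2915 ✓.


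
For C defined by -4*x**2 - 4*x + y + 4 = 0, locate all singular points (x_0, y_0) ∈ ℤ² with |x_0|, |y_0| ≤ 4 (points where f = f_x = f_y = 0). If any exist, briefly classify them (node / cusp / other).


No singular points in the scanned grid; C is smooth there.

Compute partial derivatives:
  f_x = -8*x - 4.
  f_y = 1.
f_y = 1 is a nonzero constant, so f_y never vanishes: no point (x, y) can satisfy f = f_x = f_y = 0. In particular no (x, y) ∈ {−4, ..., 4}² is singular; the curve is smooth.


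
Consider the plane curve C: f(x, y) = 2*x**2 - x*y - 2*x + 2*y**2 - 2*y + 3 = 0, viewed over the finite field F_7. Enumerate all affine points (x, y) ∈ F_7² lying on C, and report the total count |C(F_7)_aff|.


Affine F_7-points: {(0, 2), (0, 6), (2, 0), (2, 2), (4, 4), (4, 6), (6, 0), (6, 4)}; count = 8.

For each of the 49 pairs (x, y) ∈ F_7², evaluate f(x, y) mod 7. Record the zeros.
  x = 0: [0↦3, 1↦3, 2↦0, 3↦1, 4↦6, 5↦1, 6↦0]  zeros at y ∈ {2, 6}
  x = 1: [0↦3, 1↦2, 2↦5, 3↦5, 4↦2, 5↦3, 6↦1]  zeros at y ∈ ∅
  x = 2: [0↦0, 1↦5, 2↦0, 3↦6, 4↦2, 5↦2, 6↦6]  zeros at y ∈ {0, 2}
  x = 3: [0↦1, 1↦5, 2↦6, 3↦4, 4↦6, 5↦5, 6↦1]  zeros at y ∈ ∅
  x = 4: [0↦6, 1↦2, 2↦2, 3↦6, 4↦0, 5↦5, 6↦0]  zeros at y ∈ {4, 6}
  x = 5: [0↦1, 1↦3, 2↦2, 3↦5, 4↦5, 5↦2, 6↦3]  zeros at y ∈ ∅
  x = 6: [0↦0, 1↦1, 2↦6, 3↦1, 4↦0, 5↦3, 6↦3]  zeros at y ∈ {0, 4}
Collecting zeros: affine points = {(0, 2), (0, 6), (2, 0), (2, 2), (4, 4), (4, 6), (6, 0), (6, 4)}.
Total count |C(F_7)_aff| = 8.


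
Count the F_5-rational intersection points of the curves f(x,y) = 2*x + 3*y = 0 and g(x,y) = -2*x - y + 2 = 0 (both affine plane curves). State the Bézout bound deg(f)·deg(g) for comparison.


Common zeros: {(4, 4)}; count = 1; Bézout bound = 1.

deg(f) = 1, deg(g) = 1, so Bézout bound = 1.
Scan x ∈ F_5. For each x, list the y ∈ F_5 with f(x, y) ≡ 0 and those with g(x, y) ≡ 0 (mod 5); the common zeros in that column are the intersection.
  x = 0: f ≡ 0 at y ∈ {0}; g ≡ 0 at y ∈ {2}; common: ∅.
  x = 1: f ≡ 0 at y ∈ {1}; g ≡ 0 at y ∈ {0}; common: ∅.
  x = 2: f ≡ 0 at y ∈ {2}; g ≡ 0 at y ∈ {3}; common: ∅.
  x = 3: f ≡ 0 at y ∈ {3}; g ≡ 0 at y ∈ {1}; common: ∅.
  x = 4: f ≡ 0 at y ∈ {4}; g ≡ 0 at y ∈ {4}; common: {4}.
Collecting: common zeros = {(4, 4)}, so the count is 1.
Comparison with the Bézout bound: 1 ≤ 1 = deg(f)·deg(g), as expected for curves with no common component (the bound is attained).


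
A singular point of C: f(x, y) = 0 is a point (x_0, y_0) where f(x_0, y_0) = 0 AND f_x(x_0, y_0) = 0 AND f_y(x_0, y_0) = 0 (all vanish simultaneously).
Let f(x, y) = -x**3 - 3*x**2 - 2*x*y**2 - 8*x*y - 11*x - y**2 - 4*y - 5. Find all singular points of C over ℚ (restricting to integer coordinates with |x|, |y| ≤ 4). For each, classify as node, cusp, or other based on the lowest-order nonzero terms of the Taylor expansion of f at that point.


Singular points: {(-1, -2)}; classification: cusp.

Compute partial derivatives:
  f_x = -3*x**2 - 6*x - 2*y**2 - 8*y - 11.
  f_y = -4*x*y - 8*x - 2*y - 4.
Scan x_0 ∈ {−4, ..., 4}. For each x_0, f_y(x_0, y) is a polynomial in y; find its integer roots y ∈ {−4, ..., 4}, then test f_x and f at those candidates.
  x = -4: f_y(-4, y) = 14*y + 28; vanishes at y ∈ {-2}. (-4, -2): f_x = -27 ≠ 0.
  x = -3: f_y(-3, y) = 10*y + 20; vanishes at y ∈ {-2}. (-3, -2): f_x = -12 ≠ 0.
  x = -2: f_y(-2, y) = 6*y + 12; vanishes at y ∈ {-2}. (-2, -2): f_x = -3 ≠ 0.
  x = -1: f_y(-1, y) = 2*y + 4; vanishes at y ∈ {-2}. (-1, -2): f_x = 0, f = 0 — SINGULAR.
  x = 0: f_y(0, y) = -2*y - 4; vanishes at y ∈ {-2}. (0, -2): f_x = -3 ≠ 0.
  x = 1: f_y(1, y) = -6*y - 12; vanishes at y ∈ {-2}. (1, -2): f_x = -12 ≠ 0.
  x = 2: f_y(2, y) = -10*y - 20; vanishes at y ∈ {-2}. (2, -2): f_x = -27 ≠ 0.
  x = 3: f_y(3, y) = -14*y - 28; vanishes at y ∈ {-2}. (3, -2): f_x = -48 ≠ 0.
  x = 4: f_y(4, y) = -18*y - 36; vanishes at y ∈ {-2}. (4, -2): f_x = -75 ≠ 0.
Only singular point on the grid: (-1, -2).
Classify: substitute x = -1 + u, y = -2 + v and expand: f = -u**3 - 2*u*v**2 + v**2.
No constant or linear terms (consistent with a singular point). Quadratic part: v**2. Cubic part: -u**3 - 2*u*v**2.
The quadratic part v**2 is a perfect square, so there is a single (double) tangent line v = 0, i.e. y = -2. Restricting the cubic part to that line (v = 0) leaves -u**3 ≠ 0, so f is not divisible by v and the branch is v² ≈ u**3 to lowest order — this is a cusp.
Classification: cusp.


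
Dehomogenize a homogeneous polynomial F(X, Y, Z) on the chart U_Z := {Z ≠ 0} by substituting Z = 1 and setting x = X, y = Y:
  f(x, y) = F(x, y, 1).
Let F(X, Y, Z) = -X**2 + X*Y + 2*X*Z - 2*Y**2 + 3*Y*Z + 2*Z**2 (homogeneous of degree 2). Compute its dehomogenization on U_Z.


f(x, y) = -x**2 + x*y + 2*x - 2*y**2 + 3*y + 2

On U_Z we set Z = 1. Each monomial c·X^i·Y^j·Z^k in F becomes c·x^i·y^j·1^k = c·x^i·y^j.
Substituting Z = 1: F(X, Y, 1) = -x**2 + x*y + 2*x - 2*y**2 + 3*y + 2.
Note: deg(f) ≤ deg(F) = 2; strict inequality happens when F is divisible by Z (lost terms).


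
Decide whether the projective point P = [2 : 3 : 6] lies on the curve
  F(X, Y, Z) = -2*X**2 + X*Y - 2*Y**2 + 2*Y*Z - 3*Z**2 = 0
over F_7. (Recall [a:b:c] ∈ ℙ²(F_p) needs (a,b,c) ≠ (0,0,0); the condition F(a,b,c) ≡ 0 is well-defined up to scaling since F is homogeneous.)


F(2,3,6) ≡ 6 (mod 7); P is NOT on the curve.

Evaluate F(2, 3, 6) term-by-term (mod 7).
  -2*X**2 ↦ -2·4·1·1 = -8
  X*Y ↦ 1·2·3·1 = 6
  -2*Y**2 ↦ -2·1·9·1 = -18
  2*Y*Z ↦ 2·1·3·6 = 36
  -3*Z**2 ↦ -3·1·1·36 = -108
Sum: F(2, 3, 6) = (-8) + (6) + (-18) + (36) + (-108) = -92.
Reducing mod 7: -92 ≡ 6 (mod 7).
Since F(a, b, c) ≡ 6 ≠ 0 (mod 7), P does NOT lie on the curve.


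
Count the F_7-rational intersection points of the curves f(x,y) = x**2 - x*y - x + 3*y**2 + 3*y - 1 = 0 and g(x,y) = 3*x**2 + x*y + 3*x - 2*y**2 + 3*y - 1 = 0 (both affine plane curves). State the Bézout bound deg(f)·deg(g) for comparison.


Common zeros: ∅; count = 0; Bézout bound = 4.

deg(f) = 2, deg(g) = 2, so Bézout bound = 4.
Scan x ∈ F_7. For each x, list the y ∈ F_7 with f(x, y) ≡ 0 and those with g(x, y) ≡ 0 (mod 7); the common zeros in that column are the intersection.
  x = 0: f ≡ 0 at y ∈ {3}; g ≡ 0 at y ∈ {1, 4}; common: ∅.
  x = 1: f ≡ 0 at y ∈ {5, 6}; g ≡ 0 at y ∈ {1}; common: ∅.
  x = 2: f ≡ 0 at y ∈ ∅; g ≡ 0 at y ∈ {3}; common: ∅.
  x = 3: f ≡ 0 at y ∈ ∅; g ≡ 0 at y ∈ {0, 3}; common: ∅.
  x = 4: f ≡ 0 at y ∈ {2, 3}; g ≡ 0 at y ∈ ∅; common: ∅.
  x = 5: f ≡ 0 at y ∈ {5}; g ≡ 0 at y ∈ ∅; common: ∅.
  x = 6: f ≡ 0 at y ∈ {2, 6}; g ≡ 0 at y ∈ ∅; common: ∅.
Collecting: common zeros = ∅, so the count is 0.
Comparison with the Bézout bound: 0 ≤ 4 = deg(f)·deg(g), as expected for curves with no common component (the affine F_7-count falls short of the bound because intersections may lie at infinity, over extension fields, or carry multiplicity).


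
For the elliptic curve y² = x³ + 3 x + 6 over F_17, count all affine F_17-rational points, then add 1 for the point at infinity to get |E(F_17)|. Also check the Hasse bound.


Affine points = {(3, 5), (3, 12), (6, 6), (6, 11), (7, 8), (7, 9), (8, 7), (8, 10), (10, 4), (10, 13), (12, 6), (12, 11), (13, 7), (13, 10), (14, 2), (14, 15), (15, 3), (15, 14), (16, 6), (16, 11)}; affine count = 20; |E(F_17)| = 21.

Discriminant check: Δ ∝ 4a³ + 27b² = 4·3³ + 27·6² = 4·27 + 27·36 ≡ 9 (mod 17). Nonzero ⇒ E is nonsingular.
For each x ∈ F_17, compute rhs = x³ + 3·x + 6 mod 17, then count y ∈ F_17 with y² ≡ rhs.
  x = 0: rhs = 6, matching y values: none (0 points).
  x = 1: rhs = 10, matching y values: none (0 points).
  x = 2: rhs = 3, matching y values: none (0 points).
  x = 3: rhs = 8, matching y values: 5, 12 (2 points).
  x = 4: rhs = 14, matching y values: none (0 points).
  x = 5: rhs = 10, matching y values: none (0 points).
  x = 6: rhs = 2, matching y values: 6, 11 (2 points).
  x = 7: rhs = 13, matching y values: 8, 9 (2 points).
  x = 8: rhs = 15, matching y values: 7, 10 (2 points).
  x = 9: rhs = 14, matching y values: none (0 points).
  x = 10: rhs = 16, matching y values: 4, 13 (2 points).
  x = 11: rhs = 10, matching y values: none (0 points).
  x = 12: rhs = 2, matching y values: 6, 11 (2 points).
  x = 13: rhs = 15, matching y values: 7, 10 (2 points).
  x = 14: rhs = 4, matching y values: 2, 15 (2 points).
  x = 15: rhs = 9, matching y values: 3, 14 (2 points).
  x = 16: rhs = 2, matching y values: 6, 11 (2 points).
Total affine count: 20.
Full point count |E(F_17)| = 20 + 1 = 21.
Hasse bound: |21 − (17+1)| = |3| = 3 ≤ 2√17 ≈ 8.2462 ✓.


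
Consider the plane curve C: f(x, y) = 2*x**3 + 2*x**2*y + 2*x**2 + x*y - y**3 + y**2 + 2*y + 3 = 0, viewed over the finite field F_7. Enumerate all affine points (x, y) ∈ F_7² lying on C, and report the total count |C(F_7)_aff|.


Affine F_7-points: {(1, 0), (1, 4), (3, 1), (3, 3), (3, 4), (4, 3), (5, 2), (5, 4)}; count = 8.

For each of the 49 pairs (x, y) ∈ F_7², evaluate f(x, y) mod 7. Record the zeros.
  x = 0: [0↦3, 1↦5, 2↦3, 3↦5, 4↦5, 5↦4, 6↦3]  zeros at y ∈ ∅
  x = 1: [0↦0, 1↦5, 2↦6, 3↦4, 4↦0, 5↦2, 6↦4]  zeros at y ∈ {0, 4}
  x = 2: [0↦6, 1↦4, 2↦5, 3↦3, 4↦6, 5↦1, 6↦3]  zeros at y ∈ ∅
  x = 3: [0↦5, 1↦0, 2↦5, 3↦0, 4↦0, 5↦6, 6↦5]  zeros at y ∈ {1, 3, 4}
  x = 4: [0↦2, 1↦5, 2↦4, 3↦0, 4↦1, 5↦1, 6↦1]  zeros at y ∈ {3}
  x = 5: [0↦2, 1↦3, 2↦0, 3↦1, 4↦0, 5↦5, 6↦3]  zeros at y ∈ {2, 4}
  x = 6: [0↦3, 1↦6, 2↦5, 3↦1, 4↦2, 5↦2, 6↦2]  zeros at y ∈ ∅
Collecting zeros: affine points = {(1, 0), (1, 4), (3, 1), (3, 3), (3, 4), (4, 3), (5, 2), (5, 4)}.
Total count |C(F_7)_aff| = 8.


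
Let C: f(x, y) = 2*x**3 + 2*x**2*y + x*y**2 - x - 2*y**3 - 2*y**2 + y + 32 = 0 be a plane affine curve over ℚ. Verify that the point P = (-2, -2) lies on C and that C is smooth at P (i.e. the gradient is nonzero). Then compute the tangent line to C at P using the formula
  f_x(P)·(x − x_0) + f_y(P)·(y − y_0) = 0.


Tangent line at P: 43*x + y + 88 = 0.

Step 1: f(-2, -2) = 0, so P lies on C.
Step 2: partial derivatives
  f_x(x, y) = 6*x**2 + 4*x*y + y**2 - 1, f_y(x, y) = 2*x**2 + 2*x*y - 6*y**2 - 4*y + 1.
  f_x(P) = 43, f_y(P) = 1 (gradient nonzero, so P is smooth).
Step 3: tangent line at P: 43·(x − -2) + 1·(y − -2) = 0.
Expanding: 43*x + y + 88 = 0.


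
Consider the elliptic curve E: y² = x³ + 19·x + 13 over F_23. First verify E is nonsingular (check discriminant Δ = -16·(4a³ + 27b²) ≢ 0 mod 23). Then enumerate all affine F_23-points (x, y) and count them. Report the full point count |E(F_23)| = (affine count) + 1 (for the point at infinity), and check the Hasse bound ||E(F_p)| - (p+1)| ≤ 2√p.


Affine points = {(0, 6), (0, 17), (2, 6), (2, 17), (5, 7), (5, 16), (7, 11), (7, 12), (9, 4), (9, 19), (11, 9), (11, 14), (15, 4), (15, 19), (18, 0), (21, 6), (21, 17), (22, 4), (22, 19)}; affine count = 19; |E(F_23)| = 20.

Discriminant check: Δ ∝ 4a³ + 27b² = 4·19³ + 27·13² = 4·6859 + 27·169 ≡ 6 (mod 23). Nonzero ⇒ E is nonsingular.
For each x ∈ F_23, compute rhs = x³ + 19·x + 13 mod 23, then count y ∈ F_23 with y² ≡ rhs.
  x = 0: rhs = 13, matching y values: 6, 17 (2 points).
  x = 1: rhs = 10, matching y values: none (0 points).
  x = 2: rhs = 13, matching y values: 6, 17 (2 points).
  x = 3: rhs = 5, matching y values: none (0 points).
  x = 4: rhs = 15, matching y values: none (0 points).
  x = 5: rhs = 3, matching y values: 7, 16 (2 points).
  x = 6: rhs = 21, matching y values: none (0 points).
  x = 7: rhs = 6, matching y values: 11, 12 (2 points).
  x = 8: rhs = 10, matching y values: none (0 points).
  x = 9: rhs = 16, matching y values: 4, 19 (2 points).
  x = 10: rhs = 7, matching y values: none (0 points).
  x = 11: rhs = 12, matching y values: 9, 14 (2 points).
  x = 12: rhs = 14, matching y values: none (0 points).
  x = 13: rhs = 19, matching y values: none (0 points).
  x = 14: rhs = 10, matching y values: none (0 points).
  x = 15: rhs = 16, matching y values: 4, 19 (2 points).
  x = 16: rhs = 20, matching y values: none (0 points).
  x = 17: rhs = 5, matching y values: none (0 points).
  x = 18: rhs = 0, matching y values: 0 (1 points).
  x = 19: rhs = 11, matching y values: none (0 points).
  x = 20: rhs = 21, matching y values: none (0 points).
  x = 21: rhs = 13, matching y values: 6, 17 (2 points).
  x = 22: rhs = 16, matching y values: 4, 19 (2 points).
Total affine count: 19.
Full point count |E(F_23)| = 19 + 1 = 20.
Hasse bound: |20 − (23+1)| = |-4| = 4 ≤ 2√23 ≈ 9.5917 ✓.


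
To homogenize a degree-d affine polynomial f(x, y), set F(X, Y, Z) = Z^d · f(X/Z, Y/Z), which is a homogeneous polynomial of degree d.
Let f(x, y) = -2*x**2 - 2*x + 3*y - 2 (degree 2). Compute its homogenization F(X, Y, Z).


F(X, Y, Z) = -2*X**2 - 2*X*Z + 3*Y*Z - 2*Z**2

deg(f) = 2.
Substitute x = X/Z, y = Y/Z into f, then multiply by Z^2.
  monomial -2·x^2·y^0 ↦ -2·X^2·Y^0·Z^0.
  monomial -2·x^1·y^0 ↦ -2·X^1·Y^0·Z^1.
  monomial 3·x^0·y^1 ↦ 3·X^0·Y^1·Z^1.
  monomial -2·x^0·y^0 ↦ -2·X^0·Y^0·Z^2.
Collecting: F(X, Y, Z) = -2*X**2 - 2*X*Z + 3*Y*Z - 2*Z**2.


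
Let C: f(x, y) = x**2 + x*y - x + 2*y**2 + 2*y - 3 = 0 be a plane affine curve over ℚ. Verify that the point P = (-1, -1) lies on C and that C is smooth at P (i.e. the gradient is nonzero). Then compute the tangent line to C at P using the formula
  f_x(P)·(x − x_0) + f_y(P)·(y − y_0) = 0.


Tangent line at P: -4*x - 3*y - 7 = 0.

Step 1: f(-1, -1) = 0, so P lies on C.
Step 2: partial derivatives
  f_x(x, y) = 2*x + y - 1, f_y(x, y) = x + 4*y + 2.
  f_x(P) = -4, f_y(P) = -3 (gradient nonzero, so P is smooth).
Step 3: tangent line at P: -4·(x − -1) + -3·(y − -1) = 0.
Expanding: -4*x - 3*y - 7 = 0.


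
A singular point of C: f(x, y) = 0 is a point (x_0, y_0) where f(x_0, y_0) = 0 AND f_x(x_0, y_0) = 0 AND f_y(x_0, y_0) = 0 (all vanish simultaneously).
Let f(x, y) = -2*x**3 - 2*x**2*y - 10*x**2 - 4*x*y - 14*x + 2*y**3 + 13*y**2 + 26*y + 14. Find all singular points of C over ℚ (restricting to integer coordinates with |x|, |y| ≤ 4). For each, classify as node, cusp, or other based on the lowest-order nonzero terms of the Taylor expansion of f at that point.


Singular points: {(-1, -2)}; classification: cusp.

Compute partial derivatives:
  f_x = -6*x**2 - 4*x*y - 20*x - 4*y - 14.
  f_y = -2*x**2 - 4*x + 6*y**2 + 26*y + 26.
Scan x_0 ∈ {−4, ..., 4}. For each x_0, f_y(x_0, y) is a polynomial in y; find its integer roots y ∈ {−4, ..., 4}, then test f_x and f at those candidates.
  x = -4: f_y(-4, y) = 6*y**2 + 26*y + 10; no integer root y with |y| ≤ 4.
  x = -3: f_y(-3, y) = 6*y**2 + 26*y + 20; vanishes at y ∈ {-1}. (-3, -1): f_x = -16 ≠ 0.
  x = -2: f_y(-2, y) = 6*y**2 + 26*y + 26; no integer root y with |y| ≤ 4.
  x = -1: f_y(-1, y) = 6*y**2 + 26*y + 28; vanishes at y ∈ {-2}. (-1, -2): f_x = 0, f = 0 — SINGULAR.
  x = 0: f_y(0, y) = 6*y**2 + 26*y + 26; no integer root y with |y| ≤ 4.
  x = 1: f_y(1, y) = 6*y**2 + 26*y + 20; vanishes at y ∈ {-1}. (1, -1): f_x = -32 ≠ 0.
  x = 2: f_y(2, y) = 6*y**2 + 26*y + 10; no integer root y with |y| ≤ 4.
  x = 3: f_y(3, y) = 6*y**2 + 26*y - 4; no integer root y with |y| ≤ 4.
  x = 4: f_y(4, y) = 6*y**2 + 26*y - 22; no integer root y with |y| ≤ 4.
Only singular point on the grid: (-1, -2).
Classify: substitute x = -1 + u, y = -2 + v and expand: f = -2*u**3 - 2*u**2*v + 2*v**3 + v**2.
No constant or linear terms (consistent with a singular point). Quadratic part: v**2. Cubic part: -2*u**3 - 2*u**2*v + 2*v**3.
The quadratic part v**2 is a perfect square, so there is a single (double) tangent line v = 0, i.e. y = -2. Restricting the cubic part to that line (v = 0) leaves -2*u**3 ≠ 0, so f is not divisible by v and the branch is v² ≈ 2*u**3 to lowest order — this is a cusp.
Classification: cusp.


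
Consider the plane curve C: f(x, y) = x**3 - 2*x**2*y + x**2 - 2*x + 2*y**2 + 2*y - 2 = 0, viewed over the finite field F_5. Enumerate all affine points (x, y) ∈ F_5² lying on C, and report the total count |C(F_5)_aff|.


Affine F_5-points: {(0, 2), (1, 1), (1, 4), (4, 0)}; count = 4.

For each of the 25 pairs (x, y) ∈ F_5², evaluate f(x, y) mod 5. Record the zeros.
  x = 0: [0↦3, 1↦2, 2↦0, 3↦2, 4↦3]  zeros at y ∈ {2}
  x = 1: [0↦3, 1↦0, 2↦1, 3↦1, 4↦0]  zeros at y ∈ {1, 4}
  x = 2: [0↦1, 1↦2, 2↦2, 3↦1, 4↦4]  zeros at y ∈ ∅
  x = 3: [0↦3, 1↦4, 2↦4, 3↦3, 4↦1]  zeros at y ∈ ∅
  x = 4: [0↦0, 1↦2, 2↦3, 3↦3, 4↦2]  zeros at y ∈ {0}
Collecting zeros: affine points = {(0, 2), (1, 1), (1, 4), (4, 0)}.
Total count |C(F_5)_aff| = 4.


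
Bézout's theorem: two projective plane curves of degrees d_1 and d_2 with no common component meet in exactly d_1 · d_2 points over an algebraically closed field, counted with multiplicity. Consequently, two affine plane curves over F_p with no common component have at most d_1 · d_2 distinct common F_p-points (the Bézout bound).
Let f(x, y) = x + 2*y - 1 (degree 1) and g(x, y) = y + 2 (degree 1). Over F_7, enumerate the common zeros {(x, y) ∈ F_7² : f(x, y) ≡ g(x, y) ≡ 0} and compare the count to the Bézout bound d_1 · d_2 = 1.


Common zeros: {(5, 5)}; count = 1; Bézout bound = 1.

deg(f) = 1, deg(g) = 1, so Bézout bound = 1.
Scan x ∈ F_7. For each x, list the y ∈ F_7 with f(x, y) ≡ 0 and those with g(x, y) ≡ 0 (mod 7); the common zeros in that column are the intersection.
  x = 0: f ≡ 0 at y ∈ {4}; g ≡ 0 at y ∈ {5}; common: ∅.
  x = 1: f ≡ 0 at y ∈ {0}; g ≡ 0 at y ∈ {5}; common: ∅.
  x = 2: f ≡ 0 at y ∈ {3}; g ≡ 0 at y ∈ {5}; common: ∅.
  x = 3: f ≡ 0 at y ∈ {6}; g ≡ 0 at y ∈ {5}; common: ∅.
  x = 4: f ≡ 0 at y ∈ {2}; g ≡ 0 at y ∈ {5}; common: ∅.
  x = 5: f ≡ 0 at y ∈ {5}; g ≡ 0 at y ∈ {5}; common: {5}.
  x = 6: f ≡ 0 at y ∈ {1}; g ≡ 0 at y ∈ {5}; common: ∅.
Collecting: common zeros = {(5, 5)}, so the count is 1.
Comparison with the Bézout bound: 1 ≤ 1 = deg(f)·deg(g), as expected for curves with no common component (the bound is attained).
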